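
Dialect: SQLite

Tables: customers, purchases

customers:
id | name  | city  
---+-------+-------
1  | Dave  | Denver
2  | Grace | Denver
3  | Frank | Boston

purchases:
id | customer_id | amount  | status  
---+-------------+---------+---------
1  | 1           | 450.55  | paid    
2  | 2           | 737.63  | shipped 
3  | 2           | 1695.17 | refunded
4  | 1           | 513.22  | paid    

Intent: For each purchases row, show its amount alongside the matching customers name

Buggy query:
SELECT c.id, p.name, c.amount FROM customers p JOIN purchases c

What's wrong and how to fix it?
Bug: Missing join condition: each purchases row is matched to all customers rows instead of just its own

Fix: Specify the join condition linking the foreign key to the parent id

Corrected query:
SELECT c.id, p.name, c.amount FROM customers p JOIN purchases c ON c.customer_id = p.id

Result:
id | name  | amount 
---+-------+--------
1  | Dave  | 450.55 
2  | Grace | 737.63 
3  | Grace | 1695.17
4  | Dave  | 513.22 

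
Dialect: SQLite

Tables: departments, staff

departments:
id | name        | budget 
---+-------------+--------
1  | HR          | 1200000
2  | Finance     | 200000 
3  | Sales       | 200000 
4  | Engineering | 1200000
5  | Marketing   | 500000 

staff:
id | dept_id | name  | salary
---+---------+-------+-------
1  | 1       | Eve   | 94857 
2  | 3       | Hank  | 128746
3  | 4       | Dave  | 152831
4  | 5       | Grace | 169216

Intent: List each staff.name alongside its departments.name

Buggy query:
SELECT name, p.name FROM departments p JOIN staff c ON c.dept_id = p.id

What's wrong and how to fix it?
Bug: 'name' exists in both joined tables, so the database can't tell which one is meant

Fix: Prefix ambiguous columns with the table alias

Corrected query:
SELECT c.name, p.name FROM departments p JOIN staff c ON c.dept_id = p.id

Result:
name  | name       
------+------------
Eve   | HR         
Hank  | Sales      
Dave  | Engineering
Grace | Marketing  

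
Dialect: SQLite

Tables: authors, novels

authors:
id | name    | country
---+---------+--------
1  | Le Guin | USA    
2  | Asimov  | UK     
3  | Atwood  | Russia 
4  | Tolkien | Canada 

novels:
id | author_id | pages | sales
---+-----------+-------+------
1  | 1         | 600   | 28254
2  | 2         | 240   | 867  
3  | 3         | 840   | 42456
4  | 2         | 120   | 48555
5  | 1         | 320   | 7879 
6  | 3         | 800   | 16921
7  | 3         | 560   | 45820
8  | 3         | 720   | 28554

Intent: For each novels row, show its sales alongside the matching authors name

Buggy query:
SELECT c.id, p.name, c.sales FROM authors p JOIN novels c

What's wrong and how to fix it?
Bug: JOIN with no ON clause produces a cartesian product; every novels row pairs with every authors row

Fix: Specify the join condition linking the foreign key to the parent id

Corrected query:
SELECT c.id, p.name, c.sales FROM authors p JOIN novels c ON c.author_id = p.id

Result:
id | name    | sales
---+---------+------
1  | Le Guin | 28254
2  | Asimov  | 867  
3  | Atwood  | 42456
4  | Asimov  | 48555
5  | Le Guin | 7879 
6  | Atwood  | 16921
7  | Atwood  | 45820
8  | Atwood  | 28554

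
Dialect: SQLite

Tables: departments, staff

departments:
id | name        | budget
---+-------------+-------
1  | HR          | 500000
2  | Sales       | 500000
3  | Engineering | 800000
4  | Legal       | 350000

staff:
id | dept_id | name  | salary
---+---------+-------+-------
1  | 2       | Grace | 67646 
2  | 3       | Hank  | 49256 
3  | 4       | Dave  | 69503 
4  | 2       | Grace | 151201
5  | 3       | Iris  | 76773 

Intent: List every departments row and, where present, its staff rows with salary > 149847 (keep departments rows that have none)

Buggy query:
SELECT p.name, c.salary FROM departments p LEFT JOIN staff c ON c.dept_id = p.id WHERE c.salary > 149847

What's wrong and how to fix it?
Bug: A WHERE condition on the right-hand table after LEFT JOIN drops unmatched parents

Fix: Move the right-table condition into the ON clause so unmatched parents are kept

Corrected query:
SELECT p.name, c.salary FROM departments p LEFT JOIN staff c ON c.dept_id = p.id AND c.salary > 149847

Result:
name        | salary
------------+-------
HR          | NULL  
Sales       | 151201
Engineering | NULL  
Legal       | NULL  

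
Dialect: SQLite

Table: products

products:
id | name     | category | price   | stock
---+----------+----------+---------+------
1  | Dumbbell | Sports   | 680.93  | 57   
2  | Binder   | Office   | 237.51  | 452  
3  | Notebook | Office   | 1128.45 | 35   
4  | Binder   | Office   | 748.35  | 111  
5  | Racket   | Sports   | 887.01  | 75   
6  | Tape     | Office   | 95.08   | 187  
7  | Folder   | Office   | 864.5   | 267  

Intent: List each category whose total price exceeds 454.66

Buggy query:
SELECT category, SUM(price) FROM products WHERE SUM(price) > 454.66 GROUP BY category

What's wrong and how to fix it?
Bug: SUM(price) is an aggregate, but WHERE filters rows before aggregation

Fix: Use HAVING (which filters groups after aggregation) instead of WHERE

Corrected query:
SELECT category, SUM(price) FROM products GROUP BY category HAVING SUM(price) > 454.66

Result:
category | SUM(price)
---------+-----------
Office   | 3073.89   
Sports   | 1567.94   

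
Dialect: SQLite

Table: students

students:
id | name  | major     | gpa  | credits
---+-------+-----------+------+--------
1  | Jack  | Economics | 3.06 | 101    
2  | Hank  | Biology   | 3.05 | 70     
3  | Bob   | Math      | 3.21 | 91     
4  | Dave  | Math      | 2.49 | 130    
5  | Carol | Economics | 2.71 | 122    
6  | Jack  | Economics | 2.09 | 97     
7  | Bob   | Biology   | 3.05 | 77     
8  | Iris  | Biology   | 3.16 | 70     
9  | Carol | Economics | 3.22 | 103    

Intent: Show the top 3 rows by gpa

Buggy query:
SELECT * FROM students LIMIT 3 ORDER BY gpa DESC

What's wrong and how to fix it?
Bug: ORDER BY cannot follow LIMIT; LIMIT is the final clause

Fix: Swap the clauses: ORDER BY first, then LIMIT

Corrected query:
SELECT * FROM students ORDER BY gpa DESC LIMIT 3

Result:
id | name  | major     | gpa  | credits
---+-------+-----------+------+--------
9  | Carol | Economics | 3.22 | 103    
3  | Bob   | Math      | 3.21 | 91     
8  | Iris  | Biology   | 3.16 | 70     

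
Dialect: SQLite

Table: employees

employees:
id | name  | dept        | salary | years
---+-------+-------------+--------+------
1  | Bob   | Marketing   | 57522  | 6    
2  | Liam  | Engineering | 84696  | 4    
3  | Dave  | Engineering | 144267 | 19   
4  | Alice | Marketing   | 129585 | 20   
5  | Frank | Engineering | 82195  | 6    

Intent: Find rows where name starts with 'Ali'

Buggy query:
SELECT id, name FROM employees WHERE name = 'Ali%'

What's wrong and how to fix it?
Bug: Wildcards only work with LIKE; '=' treats '%' as a literal character

Fix: Replace '=' with LIKE so 'Ali%' is treated as a pattern

Corrected query:
SELECT id, name FROM employees WHERE name LIKE 'Ali%'

Result:
id | name 
---+------
4  | Alice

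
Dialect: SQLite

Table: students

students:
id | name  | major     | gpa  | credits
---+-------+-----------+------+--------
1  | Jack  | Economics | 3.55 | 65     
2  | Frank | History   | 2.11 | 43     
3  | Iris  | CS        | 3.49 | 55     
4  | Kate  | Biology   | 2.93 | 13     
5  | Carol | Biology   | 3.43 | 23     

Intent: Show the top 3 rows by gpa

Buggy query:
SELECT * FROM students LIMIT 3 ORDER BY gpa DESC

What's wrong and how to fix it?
Bug: LIMIT must come after ORDER BY

Fix: Sort with ORDER BY, then apply LIMIT

Corrected query:
SELECT * FROM students ORDER BY gpa DESC LIMIT 3

Result:
id | name  | major     | gpa  | credits
---+-------+-----------+------+--------
1  | Jack  | Economics | 3.55 | 65     
3  | Iris  | CS        | 3.49 | 55     
5  | Carol | Biology   | 3.43 | 23     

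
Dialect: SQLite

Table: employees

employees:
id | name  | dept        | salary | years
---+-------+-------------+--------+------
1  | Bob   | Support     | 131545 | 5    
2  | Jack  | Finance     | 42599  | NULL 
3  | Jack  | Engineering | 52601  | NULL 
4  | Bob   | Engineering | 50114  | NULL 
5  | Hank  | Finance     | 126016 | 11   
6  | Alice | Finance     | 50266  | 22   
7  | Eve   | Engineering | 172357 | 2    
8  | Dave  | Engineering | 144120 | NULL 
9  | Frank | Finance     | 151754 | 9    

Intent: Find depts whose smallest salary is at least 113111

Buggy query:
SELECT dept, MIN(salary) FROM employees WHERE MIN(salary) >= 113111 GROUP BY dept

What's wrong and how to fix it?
Bug: MIN() in WHERE is a misuse of aggregate

Fix: Replace WHERE with HAVING after the GROUP BY

Corrected query:
SELECT dept, MIN(salary) FROM employees GROUP BY dept HAVING MIN(salary) >= 113111

Result:
dept    | MIN(salary)
--------+------------
Support | 131545     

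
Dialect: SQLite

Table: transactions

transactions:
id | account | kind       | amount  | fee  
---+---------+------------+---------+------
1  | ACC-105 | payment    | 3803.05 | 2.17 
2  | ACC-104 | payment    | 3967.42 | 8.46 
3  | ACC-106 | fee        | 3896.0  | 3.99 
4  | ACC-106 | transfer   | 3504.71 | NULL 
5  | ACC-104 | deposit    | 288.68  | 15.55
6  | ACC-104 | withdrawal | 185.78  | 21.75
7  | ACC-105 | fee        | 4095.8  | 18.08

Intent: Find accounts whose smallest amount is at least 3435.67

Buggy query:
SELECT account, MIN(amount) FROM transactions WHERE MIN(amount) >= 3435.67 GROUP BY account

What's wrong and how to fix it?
Bug: MIN() in WHERE is a misuse of aggregate

Fix: Replace WHERE with HAVING after the GROUP BY

Corrected query:
SELECT account, MIN(amount) FROM transactions GROUP BY account HAVING MIN(amount) >= 3435.67

Result:
account | MIN(amount)
--------+------------
ACC-105 | 3803.05    
ACC-106 | 3504.71    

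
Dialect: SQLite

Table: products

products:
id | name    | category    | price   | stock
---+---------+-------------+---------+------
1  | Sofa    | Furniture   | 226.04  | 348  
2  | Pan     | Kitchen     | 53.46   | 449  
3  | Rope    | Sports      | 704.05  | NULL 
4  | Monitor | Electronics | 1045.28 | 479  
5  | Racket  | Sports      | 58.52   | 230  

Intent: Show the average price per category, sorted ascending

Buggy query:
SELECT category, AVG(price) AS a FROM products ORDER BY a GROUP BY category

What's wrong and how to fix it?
Bug: GROUP BY must precede ORDER BY

Fix: Move ORDER BY to the end, after GROUP BY

Corrected query:
SELECT category, AVG(price) AS a FROM products GROUP BY category ORDER BY a

Result:
category    | a      
------------+--------
Kitchen     | 53.46  
Furniture   | 226.04 
Sports      | 381.285
Electronics | 1045.28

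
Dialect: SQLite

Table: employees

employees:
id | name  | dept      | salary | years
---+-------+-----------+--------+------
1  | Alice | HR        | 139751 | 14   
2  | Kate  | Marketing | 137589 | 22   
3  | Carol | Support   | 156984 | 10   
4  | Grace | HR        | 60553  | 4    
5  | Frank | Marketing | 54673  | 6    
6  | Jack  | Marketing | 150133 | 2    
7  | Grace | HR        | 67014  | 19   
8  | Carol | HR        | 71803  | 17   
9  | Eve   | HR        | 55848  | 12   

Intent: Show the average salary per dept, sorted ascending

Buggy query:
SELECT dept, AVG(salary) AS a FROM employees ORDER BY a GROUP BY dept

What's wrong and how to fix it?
Bug: ORDER BY appears before GROUP BY; SQL clause order requires GROUP BY first

Fix: Reorder: SELECT … FROM … GROUP BY … ORDER BY …

Corrected query:
SELECT dept, AVG(salary) AS a FROM employees GROUP BY dept ORDER BY a

Result:
dept      | a            
----------+--------------
HR        | 78993.8      
Marketing | 114131.666667
Support   | 156984       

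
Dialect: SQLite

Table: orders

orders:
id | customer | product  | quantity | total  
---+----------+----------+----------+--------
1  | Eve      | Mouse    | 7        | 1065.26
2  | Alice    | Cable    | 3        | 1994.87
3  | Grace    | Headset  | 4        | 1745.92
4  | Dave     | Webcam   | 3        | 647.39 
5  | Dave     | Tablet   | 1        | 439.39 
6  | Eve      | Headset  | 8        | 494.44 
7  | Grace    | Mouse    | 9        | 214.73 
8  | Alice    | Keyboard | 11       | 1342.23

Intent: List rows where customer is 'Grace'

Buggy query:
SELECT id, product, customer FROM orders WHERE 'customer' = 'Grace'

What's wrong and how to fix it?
Bug: 'customer' in single quotes is a string literal, not the column; the comparison is literal-vs-literal and never true

Fix: Remove the quotes around the column name (or use double quotes for an identifier)

Corrected query:
SELECT id, product, customer FROM orders WHERE customer = 'Grace'

Result:
id | product | customer
---+---------+---------
3  | Headset | Grace   
7  | Mouse   | Grace   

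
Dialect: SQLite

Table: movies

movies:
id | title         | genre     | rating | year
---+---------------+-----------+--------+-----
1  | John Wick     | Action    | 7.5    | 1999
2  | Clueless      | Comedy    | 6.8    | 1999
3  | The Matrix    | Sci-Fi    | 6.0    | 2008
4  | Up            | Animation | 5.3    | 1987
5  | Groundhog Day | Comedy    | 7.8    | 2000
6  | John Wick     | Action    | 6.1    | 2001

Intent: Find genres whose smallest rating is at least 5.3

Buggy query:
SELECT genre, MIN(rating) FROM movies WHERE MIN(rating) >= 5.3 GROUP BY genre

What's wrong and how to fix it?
Bug: Aggregates like MIN are computed per group after WHERE runs

Fix: Use HAVING for the per-group MIN condition

Corrected query:
SELECT genre, MIN(rating) FROM movies GROUP BY genre HAVING MIN(rating) >= 5.3

Result:
genre     | MIN(rating)
----------+------------
Action    | 6.1        
Animation | 5.3        
Comedy    | 6.8        
Sci-Fi    | 6          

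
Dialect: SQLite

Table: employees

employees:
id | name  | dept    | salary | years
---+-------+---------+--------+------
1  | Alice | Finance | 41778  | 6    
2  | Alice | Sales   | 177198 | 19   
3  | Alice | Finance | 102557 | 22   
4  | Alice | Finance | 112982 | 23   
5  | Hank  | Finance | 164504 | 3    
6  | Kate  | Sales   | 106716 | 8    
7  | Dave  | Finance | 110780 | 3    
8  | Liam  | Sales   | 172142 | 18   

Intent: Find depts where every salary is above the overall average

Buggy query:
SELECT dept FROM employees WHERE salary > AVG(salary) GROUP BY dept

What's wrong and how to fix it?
Bug: WHERE evaluates per row before aggregation, so AVG() is unavailable

Fix: Compute the overall average in a scalar subquery and compare each group's MIN against it in HAVING

Corrected query:
SELECT dept FROM employees GROUP BY dept HAVING MIN(salary) > (SELECT AVG(salary) FROM employees)

Result:
(no rows)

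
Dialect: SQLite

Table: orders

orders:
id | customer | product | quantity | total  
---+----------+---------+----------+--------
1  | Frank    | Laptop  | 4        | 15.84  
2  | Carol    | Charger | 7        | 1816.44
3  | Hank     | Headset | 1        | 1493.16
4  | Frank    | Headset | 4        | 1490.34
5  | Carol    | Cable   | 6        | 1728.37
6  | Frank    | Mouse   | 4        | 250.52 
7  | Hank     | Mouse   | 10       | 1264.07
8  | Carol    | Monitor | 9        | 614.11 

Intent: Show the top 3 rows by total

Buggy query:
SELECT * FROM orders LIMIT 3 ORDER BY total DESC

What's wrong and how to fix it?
Bug: LIMIT must come after ORDER BY

Fix: Swap the clauses: ORDER BY first, then LIMIT

Corrected query:
SELECT * FROM orders ORDER BY total DESC LIMIT 3

Result:
id | customer | product | quantity | total  
---+----------+---------+----------+--------
2  | Carol    | Charger | 7        | 1816.44
5  | Carol    | Cable   | 6        | 1728.37
3  | Hank     | Headset | 1        | 1493.16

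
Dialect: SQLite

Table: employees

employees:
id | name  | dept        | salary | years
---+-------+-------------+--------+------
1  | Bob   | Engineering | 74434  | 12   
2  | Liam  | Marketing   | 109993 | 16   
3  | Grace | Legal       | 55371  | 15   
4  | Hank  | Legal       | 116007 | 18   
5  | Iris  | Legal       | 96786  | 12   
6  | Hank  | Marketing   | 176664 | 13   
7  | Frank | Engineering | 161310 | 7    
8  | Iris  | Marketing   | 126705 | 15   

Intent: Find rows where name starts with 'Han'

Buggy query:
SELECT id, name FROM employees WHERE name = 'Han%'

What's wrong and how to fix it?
Bug: Wildcards only work with LIKE; '=' treats '%' as a literal character

Fix: Replace '=' with LIKE so 'Han%' is treated as a pattern

Corrected query:
SELECT id, name FROM employees WHERE name LIKE 'Han%'

Result:
id | name
---+-----
4  | Hank
6  | Hank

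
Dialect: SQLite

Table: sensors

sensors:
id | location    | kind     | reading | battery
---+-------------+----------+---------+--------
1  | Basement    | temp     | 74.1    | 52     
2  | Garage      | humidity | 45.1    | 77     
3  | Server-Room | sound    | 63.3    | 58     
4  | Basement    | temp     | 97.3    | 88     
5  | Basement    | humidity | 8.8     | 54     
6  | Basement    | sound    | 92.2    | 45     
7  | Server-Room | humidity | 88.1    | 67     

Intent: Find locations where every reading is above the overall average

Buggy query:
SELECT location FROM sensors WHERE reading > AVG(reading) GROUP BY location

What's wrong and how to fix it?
Bug: AVG() is an aggregate; it can't sit directly in WHERE

Fix: Use a subquery for AVG and a HAVING MIN(...) filter so the condition holds for every row in the group

Corrected query:
SELECT location FROM sensors GROUP BY location HAVING MIN(reading) > (SELECT AVG(reading) FROM sensors)

Result:
(no rows)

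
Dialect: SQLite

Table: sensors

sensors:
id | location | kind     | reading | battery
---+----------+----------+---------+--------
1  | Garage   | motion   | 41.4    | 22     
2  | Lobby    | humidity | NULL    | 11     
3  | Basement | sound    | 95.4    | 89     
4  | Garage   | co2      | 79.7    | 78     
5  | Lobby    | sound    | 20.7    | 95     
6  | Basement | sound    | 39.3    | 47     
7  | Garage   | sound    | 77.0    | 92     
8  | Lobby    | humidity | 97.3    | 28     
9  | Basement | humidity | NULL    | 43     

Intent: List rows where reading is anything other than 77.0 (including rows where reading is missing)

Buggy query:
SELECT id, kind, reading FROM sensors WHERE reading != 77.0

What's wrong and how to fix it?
Bug: 'reading != 77.0' is unknown when reading is NULL, so NULL rows are silently excluded

Fix: Add an explicit OR reading IS NULL to include the missing-value rows

Corrected query:
SELECT id, kind, reading FROM sensors WHERE reading != 77.0 OR reading IS NULL

Result:
id | kind     | reading
---+----------+--------
1  | motion   | 41.4   
2  | humidity | NULL   
3  | sound    | 95.4   
4  | co2      | 79.7   
5  | sound    | 20.7   
6  | sound    | 39.3   
8  | humidity | 97.3   
9  | humidity | NULL   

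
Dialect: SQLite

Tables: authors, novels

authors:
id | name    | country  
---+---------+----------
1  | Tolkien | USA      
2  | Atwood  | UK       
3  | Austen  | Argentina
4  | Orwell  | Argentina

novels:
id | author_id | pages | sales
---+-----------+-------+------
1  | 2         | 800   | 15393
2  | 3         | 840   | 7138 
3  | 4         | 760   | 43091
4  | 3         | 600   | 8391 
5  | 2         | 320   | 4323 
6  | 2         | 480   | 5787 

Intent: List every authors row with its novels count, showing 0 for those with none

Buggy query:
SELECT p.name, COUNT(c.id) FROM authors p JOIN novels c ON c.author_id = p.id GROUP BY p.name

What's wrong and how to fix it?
Bug: INNER JOIN drops authors rows that have no matching novels rows

Fix: Use LEFT JOIN so parents without children still appear (COUNT(c.id) gives 0)

Corrected query:
SELECT p.name, COUNT(c.id) FROM authors p LEFT JOIN novels c ON c.author_id = p.id GROUP BY p.name

Result:
name    | COUNT(c.id)
--------+------------
Atwood  | 3          
Austen  | 2          
Orwell  | 1          
Tolkien | 0          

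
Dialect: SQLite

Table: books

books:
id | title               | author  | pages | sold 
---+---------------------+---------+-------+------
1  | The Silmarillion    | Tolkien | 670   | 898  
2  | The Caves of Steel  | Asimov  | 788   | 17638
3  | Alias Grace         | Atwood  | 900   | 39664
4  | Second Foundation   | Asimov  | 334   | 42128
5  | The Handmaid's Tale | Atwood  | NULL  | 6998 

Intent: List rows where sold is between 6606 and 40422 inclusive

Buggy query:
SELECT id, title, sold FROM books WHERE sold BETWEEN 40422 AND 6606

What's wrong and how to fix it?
Bug: The bounds are reversed; BETWEEN a AND b requires a <= b to match anything

Fix: Swap the bounds so the smaller value comes first

Corrected query:
SELECT id, title, sold FROM books WHERE sold BETWEEN 6606 AND 40422

Result:
id | title               | sold 
---+---------------------+------
2  | The Caves of Steel  | 17638
3  | Alias Grace         | 39664
5  | The Handmaid's Tale | 6998 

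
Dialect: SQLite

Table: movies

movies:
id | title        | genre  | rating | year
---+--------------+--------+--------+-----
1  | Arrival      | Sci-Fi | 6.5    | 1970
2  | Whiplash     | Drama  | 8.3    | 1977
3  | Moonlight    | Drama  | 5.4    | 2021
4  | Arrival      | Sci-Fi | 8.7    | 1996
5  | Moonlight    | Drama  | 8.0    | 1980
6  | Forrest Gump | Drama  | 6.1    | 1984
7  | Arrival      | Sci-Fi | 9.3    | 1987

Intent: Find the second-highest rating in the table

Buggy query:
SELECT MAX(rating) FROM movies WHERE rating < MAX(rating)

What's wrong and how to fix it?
Bug: MAX(rating) on the right of the comparison is an aggregate-in-WHERE error

Fix: Put the inner MAX in a scalar subquery

Corrected query:
SELECT MAX(rating) FROM movies WHERE rating < (SELECT MAX(rating) FROM movies)

Result:
MAX(rating)
-----------
8.7        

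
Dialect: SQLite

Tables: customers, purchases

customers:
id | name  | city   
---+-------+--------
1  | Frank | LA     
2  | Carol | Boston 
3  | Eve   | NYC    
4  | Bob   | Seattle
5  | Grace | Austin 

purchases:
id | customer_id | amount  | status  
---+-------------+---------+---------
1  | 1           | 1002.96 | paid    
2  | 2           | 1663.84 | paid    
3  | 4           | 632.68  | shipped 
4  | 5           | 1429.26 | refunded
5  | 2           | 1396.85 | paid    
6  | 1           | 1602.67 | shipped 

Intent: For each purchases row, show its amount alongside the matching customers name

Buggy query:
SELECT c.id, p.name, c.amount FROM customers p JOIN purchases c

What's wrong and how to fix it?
Bug: Missing join condition: each purchases row is matched to all customers rows instead of just its own

Fix: Specify the join condition linking the foreign key to the parent id

Corrected query:
SELECT c.id, p.name, c.amount FROM customers p JOIN purchases c ON c.customer_id = p.id

Result:
id | name  | amount 
---+-------+--------
1  | Frank | 1002.96
2  | Carol | 1663.84
3  | Bob   | 632.68 
4  | Grace | 1429.26
5  | Carol | 1396.85
6  | Frank | 1602.67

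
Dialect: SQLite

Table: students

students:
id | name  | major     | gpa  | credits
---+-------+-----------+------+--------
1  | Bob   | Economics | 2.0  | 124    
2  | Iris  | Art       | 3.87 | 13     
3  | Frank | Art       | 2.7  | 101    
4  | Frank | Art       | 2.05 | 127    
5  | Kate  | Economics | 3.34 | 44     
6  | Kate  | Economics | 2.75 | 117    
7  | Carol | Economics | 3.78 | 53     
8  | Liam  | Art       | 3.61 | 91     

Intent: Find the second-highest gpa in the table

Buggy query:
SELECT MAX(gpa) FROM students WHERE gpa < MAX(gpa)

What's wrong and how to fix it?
Bug: MAX(gpa) on the right of the comparison is an aggregate-in-WHERE error

Fix: Compute the overall MAX in a subquery, then take MAX of rows below it

Corrected query:
SELECT MAX(gpa) FROM students WHERE gpa < (SELECT MAX(gpa) FROM students)

Result:
MAX(gpa)
--------
3.78    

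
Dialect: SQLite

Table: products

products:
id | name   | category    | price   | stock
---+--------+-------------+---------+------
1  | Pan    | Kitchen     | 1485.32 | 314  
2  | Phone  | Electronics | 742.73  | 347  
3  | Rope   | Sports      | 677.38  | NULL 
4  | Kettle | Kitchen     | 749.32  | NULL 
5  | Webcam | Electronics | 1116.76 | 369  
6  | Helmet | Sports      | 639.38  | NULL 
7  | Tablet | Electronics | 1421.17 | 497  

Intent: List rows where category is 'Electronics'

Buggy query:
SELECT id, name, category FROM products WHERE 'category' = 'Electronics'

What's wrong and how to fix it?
Bug: 'category' in single quotes is a string literal, not the column; the comparison is literal-vs-literal and never true

Fix: Remove the quotes around the column name (or use double quotes for an identifier)

Corrected query:
SELECT id, name, category FROM products WHERE category = 'Electronics'

Result:
id | name   | category   
---+--------+------------
2  | Phone  | Electronics
5  | Webcam | Electronics
7  | Tablet | Electronics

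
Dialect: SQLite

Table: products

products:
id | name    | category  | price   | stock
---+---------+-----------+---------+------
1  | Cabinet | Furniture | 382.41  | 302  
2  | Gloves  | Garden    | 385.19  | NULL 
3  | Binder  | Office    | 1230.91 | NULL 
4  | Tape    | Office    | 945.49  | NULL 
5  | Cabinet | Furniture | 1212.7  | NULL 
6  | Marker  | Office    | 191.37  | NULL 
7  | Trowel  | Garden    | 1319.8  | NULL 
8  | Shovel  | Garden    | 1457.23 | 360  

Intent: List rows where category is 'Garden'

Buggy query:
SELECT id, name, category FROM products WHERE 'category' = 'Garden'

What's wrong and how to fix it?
Bug: 'category' in single quotes is a string literal, not the column; the comparison is literal-vs-literal and never true

Fix: Reference the column as category without single quotes

Corrected query:
SELECT id, name, category FROM products WHERE category = 'Garden'

Result:
id | name   | category
---+--------+---------
2  | Gloves | Garden  
7  | Trowel | Garden  
8  | Shovel | Garden  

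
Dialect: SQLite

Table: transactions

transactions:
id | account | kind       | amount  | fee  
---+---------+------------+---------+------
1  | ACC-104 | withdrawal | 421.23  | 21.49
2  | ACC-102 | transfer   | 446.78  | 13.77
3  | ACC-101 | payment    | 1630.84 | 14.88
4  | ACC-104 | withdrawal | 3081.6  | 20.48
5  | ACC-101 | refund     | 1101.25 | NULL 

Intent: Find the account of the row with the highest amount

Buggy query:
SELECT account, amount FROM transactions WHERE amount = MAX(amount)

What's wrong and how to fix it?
Bug: WHERE is evaluated per row; an aggregate over the whole table isn't defined there

Fix: Use a subquery: WHERE amount = (SELECT MAX(amount) FROM transactions)

Corrected query:
SELECT account, amount FROM transactions WHERE amount = (SELECT MAX(amount) FROM transactions)

Result:
account | amount
--------+-------
ACC-104 | 3081.6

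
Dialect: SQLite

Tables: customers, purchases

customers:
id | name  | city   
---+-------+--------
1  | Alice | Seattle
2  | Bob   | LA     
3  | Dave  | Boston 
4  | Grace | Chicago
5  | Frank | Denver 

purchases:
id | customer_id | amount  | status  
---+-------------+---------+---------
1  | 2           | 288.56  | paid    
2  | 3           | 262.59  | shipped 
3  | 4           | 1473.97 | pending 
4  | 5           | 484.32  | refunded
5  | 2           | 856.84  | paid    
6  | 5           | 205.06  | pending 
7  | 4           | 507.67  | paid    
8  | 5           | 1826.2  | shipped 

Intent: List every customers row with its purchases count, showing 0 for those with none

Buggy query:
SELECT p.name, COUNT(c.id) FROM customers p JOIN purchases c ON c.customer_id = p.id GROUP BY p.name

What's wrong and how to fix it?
Bug: INNER JOIN drops customers rows that have no matching purchases rows

Fix: Switch to LEFT JOIN to retain unmatched parent rows

Corrected query:
SELECT p.name, COUNT(c.id) FROM customers p LEFT JOIN purchases c ON c.customer_id = p.id GROUP BY p.name

Result:
name  | COUNT(c.id)
------+------------
Alice | 0          
Bob   | 2          
Dave  | 1          
Frank | 3          
Grace | 2          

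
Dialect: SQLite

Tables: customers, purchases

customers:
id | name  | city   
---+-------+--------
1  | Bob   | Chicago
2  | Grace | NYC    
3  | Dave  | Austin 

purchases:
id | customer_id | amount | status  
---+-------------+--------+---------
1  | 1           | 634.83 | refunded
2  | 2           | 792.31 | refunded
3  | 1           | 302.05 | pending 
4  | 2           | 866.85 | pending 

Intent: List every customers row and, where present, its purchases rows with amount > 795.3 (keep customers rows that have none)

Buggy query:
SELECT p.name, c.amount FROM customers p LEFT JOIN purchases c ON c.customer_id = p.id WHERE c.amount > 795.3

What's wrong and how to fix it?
Bug: A WHERE condition on the right-hand table after LEFT JOIN drops unmatched parents

Fix: Put 'c.amount > 795.3' in the JOIN's ON clause instead of WHERE

Corrected query:
SELECT p.name, c.amount FROM customers p LEFT JOIN purchases c ON c.customer_id = p.id AND c.amount > 795.3

Result:
name  | amount
------+-------
Bob   | NULL  
Grace | 866.85
Dave  | NULL  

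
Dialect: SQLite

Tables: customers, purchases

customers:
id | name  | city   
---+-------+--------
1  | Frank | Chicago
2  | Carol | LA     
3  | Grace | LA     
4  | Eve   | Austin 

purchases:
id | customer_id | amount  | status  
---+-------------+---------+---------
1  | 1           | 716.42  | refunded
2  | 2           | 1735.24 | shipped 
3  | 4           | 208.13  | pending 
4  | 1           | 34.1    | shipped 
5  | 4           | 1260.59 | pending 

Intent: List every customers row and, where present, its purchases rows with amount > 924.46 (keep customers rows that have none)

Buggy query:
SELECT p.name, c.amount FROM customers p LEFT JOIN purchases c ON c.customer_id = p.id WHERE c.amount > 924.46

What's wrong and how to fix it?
Bug: A WHERE condition on the right-hand table after LEFT JOIN drops unmatched parents

Fix: Put 'c.amount > 924.46' in the JOIN's ON clause instead of WHERE

Corrected query:
SELECT p.name, c.amount FROM customers p LEFT JOIN purchases c ON c.customer_id = p.id AND c.amount > 924.46

Result:
name  | amount 
------+--------
Frank | NULL   
Carol | 1735.24
Grace | NULL   
Eve   | 1260.59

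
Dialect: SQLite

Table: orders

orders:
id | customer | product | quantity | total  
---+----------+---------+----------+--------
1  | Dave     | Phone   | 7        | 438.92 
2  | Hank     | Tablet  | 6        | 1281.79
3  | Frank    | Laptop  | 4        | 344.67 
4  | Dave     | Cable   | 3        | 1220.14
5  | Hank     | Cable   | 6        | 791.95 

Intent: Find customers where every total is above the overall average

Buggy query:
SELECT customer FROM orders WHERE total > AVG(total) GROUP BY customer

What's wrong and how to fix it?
Bug: WHERE evaluates per row before aggregation, so AVG() is unavailable

Fix: Compute the overall average in a scalar subquery and compare each group's MIN against it in HAVING

Corrected query:
SELECT customer FROM orders GROUP BY customer HAVING MIN(total) > (SELECT AVG(total) FROM orders)

Result:
(no rows)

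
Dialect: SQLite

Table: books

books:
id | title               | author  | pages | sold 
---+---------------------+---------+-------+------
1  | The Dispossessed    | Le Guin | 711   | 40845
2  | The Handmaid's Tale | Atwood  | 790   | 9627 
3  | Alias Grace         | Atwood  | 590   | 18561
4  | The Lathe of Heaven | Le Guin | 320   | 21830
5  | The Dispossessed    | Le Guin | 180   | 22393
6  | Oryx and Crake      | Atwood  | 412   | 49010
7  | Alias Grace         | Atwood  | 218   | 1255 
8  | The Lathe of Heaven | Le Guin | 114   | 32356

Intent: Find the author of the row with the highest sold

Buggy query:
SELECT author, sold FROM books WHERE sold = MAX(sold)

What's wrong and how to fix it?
Bug: MAX(sold) is an aggregate and cannot be used directly in WHERE

Fix: Use a subquery: WHERE sold = (SELECT MAX(sold) FROM books)

Corrected query:
SELECT author, sold FROM books WHERE sold = (SELECT MAX(sold) FROM books)

Result:
author | sold 
-------+------
Atwood | 49010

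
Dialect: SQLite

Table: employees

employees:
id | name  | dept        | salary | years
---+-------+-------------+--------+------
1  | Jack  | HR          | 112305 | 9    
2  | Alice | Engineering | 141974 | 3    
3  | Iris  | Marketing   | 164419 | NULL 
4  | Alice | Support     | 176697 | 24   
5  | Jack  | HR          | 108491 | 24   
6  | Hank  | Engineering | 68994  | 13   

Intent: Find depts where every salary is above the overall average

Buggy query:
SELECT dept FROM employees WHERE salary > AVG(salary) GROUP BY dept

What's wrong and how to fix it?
Bug: WHERE evaluates per row before aggregation, so AVG() is unavailable

Fix: Use a subquery for AVG and a HAVING MIN(...) filter so the condition holds for every row in the group

Corrected query:
SELECT dept FROM employees GROUP BY dept HAVING MIN(salary) > (SELECT AVG(salary) FROM employees)

Result:
dept     
---------
Marketing
Support  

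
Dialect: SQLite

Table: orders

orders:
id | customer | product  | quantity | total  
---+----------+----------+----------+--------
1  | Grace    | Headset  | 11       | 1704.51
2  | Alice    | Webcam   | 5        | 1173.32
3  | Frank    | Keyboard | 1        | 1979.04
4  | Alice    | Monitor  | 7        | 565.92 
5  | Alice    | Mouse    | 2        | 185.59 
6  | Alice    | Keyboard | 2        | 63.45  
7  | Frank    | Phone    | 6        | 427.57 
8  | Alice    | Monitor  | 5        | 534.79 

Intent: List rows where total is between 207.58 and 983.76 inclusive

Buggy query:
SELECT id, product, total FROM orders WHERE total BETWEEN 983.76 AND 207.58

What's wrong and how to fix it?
Bug: The bounds are reversed; BETWEEN a AND b requires a <= b to match anything

Fix: Write BETWEEN 207.58 AND 983.76

Corrected query:
SELECT id, product, total FROM orders WHERE total BETWEEN 207.58 AND 983.76

Result:
id | product | total 
---+---------+-------
4  | Monitor | 565.92
7  | Phone   | 427.57
8  | Monitor | 534.79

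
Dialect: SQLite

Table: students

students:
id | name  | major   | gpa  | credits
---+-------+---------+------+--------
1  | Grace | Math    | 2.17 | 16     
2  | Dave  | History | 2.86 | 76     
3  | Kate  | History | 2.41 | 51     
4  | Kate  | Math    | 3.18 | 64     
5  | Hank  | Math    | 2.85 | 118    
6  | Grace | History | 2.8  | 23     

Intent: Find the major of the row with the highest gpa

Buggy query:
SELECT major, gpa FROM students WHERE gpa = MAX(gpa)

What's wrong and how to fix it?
Bug: WHERE is evaluated per row; an aggregate over the whole table isn't defined there

Fix: Use a subquery: WHERE gpa = (SELECT MAX(gpa) FROM students)

Corrected query:
SELECT major, gpa FROM students WHERE gpa = (SELECT MAX(gpa) FROM students)

Result:
major | gpa 
------+-----
Math  | 3.18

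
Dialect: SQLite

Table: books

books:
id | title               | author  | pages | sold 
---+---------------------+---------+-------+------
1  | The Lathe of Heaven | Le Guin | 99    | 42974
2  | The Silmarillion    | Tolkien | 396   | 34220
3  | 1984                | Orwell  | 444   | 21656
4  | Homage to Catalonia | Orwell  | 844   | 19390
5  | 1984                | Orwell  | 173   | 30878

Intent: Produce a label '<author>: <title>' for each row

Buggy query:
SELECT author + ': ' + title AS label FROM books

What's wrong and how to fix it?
Bug: SQLite uses || for string concatenation; + coerces text to numbers (yielding 0)

Fix: Replace + with || to concatenate text

Corrected query:
SELECT author || ': ' || title AS label FROM books

Result:
label                       
----------------------------
Le Guin: The Lathe of Heaven
Tolkien: The Silmarillion   
Orwell: 1984                
Orwell: Homage to Catalonia 
Orwell: 1984                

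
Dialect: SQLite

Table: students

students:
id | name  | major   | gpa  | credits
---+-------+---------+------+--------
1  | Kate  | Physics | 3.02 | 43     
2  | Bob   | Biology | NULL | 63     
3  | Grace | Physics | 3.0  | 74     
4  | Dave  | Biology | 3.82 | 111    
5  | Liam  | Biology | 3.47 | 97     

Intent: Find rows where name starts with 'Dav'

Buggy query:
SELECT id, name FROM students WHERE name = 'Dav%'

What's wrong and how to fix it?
Bug: Wildcards only work with LIKE; '=' treats '%' as a literal character

Fix: Replace '=' with LIKE so 'Dav%' is treated as a pattern

Corrected query:
SELECT id, name FROM students WHERE name LIKE 'Dav%'

Result:
id | name
---+-----
4  | Dave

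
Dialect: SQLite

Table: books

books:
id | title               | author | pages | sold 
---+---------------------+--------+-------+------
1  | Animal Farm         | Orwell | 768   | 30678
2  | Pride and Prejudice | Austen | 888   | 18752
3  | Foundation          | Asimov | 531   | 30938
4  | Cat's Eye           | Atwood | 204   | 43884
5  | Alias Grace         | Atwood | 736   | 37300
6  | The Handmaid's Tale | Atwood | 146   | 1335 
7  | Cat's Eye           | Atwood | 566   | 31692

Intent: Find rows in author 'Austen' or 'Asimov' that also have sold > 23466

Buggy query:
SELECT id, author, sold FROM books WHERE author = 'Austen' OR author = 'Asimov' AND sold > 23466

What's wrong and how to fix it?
Bug: Without parentheses, AND is evaluated before OR, so the sold filter only applies to the 'Asimov' branch

Fix: Group the OR with parentheses (or use IN), then AND the threshold

Corrected query:
SELECT id, author, sold FROM books WHERE (author = 'Austen' OR author = 'Asimov') AND sold > 23466

Result:
id | author | sold 
---+--------+------
3  | Asimov | 30938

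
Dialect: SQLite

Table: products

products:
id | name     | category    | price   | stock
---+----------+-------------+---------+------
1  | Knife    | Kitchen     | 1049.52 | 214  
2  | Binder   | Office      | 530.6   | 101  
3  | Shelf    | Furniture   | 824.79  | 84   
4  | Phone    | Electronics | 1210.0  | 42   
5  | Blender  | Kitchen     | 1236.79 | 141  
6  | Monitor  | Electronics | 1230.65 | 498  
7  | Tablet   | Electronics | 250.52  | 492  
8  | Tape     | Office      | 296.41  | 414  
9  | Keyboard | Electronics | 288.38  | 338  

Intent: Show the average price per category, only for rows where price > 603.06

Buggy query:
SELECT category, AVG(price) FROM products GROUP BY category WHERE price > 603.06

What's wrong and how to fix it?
Bug: Row-level WHERE must come before GROUP BY in the clause order

Fix: Move the WHERE clause before GROUP BY

Corrected query:
SELECT category, AVG(price) FROM products WHERE price > 603.06 GROUP BY category

Result:
category    | AVG(price)
------------+-----------
Electronics | 1220.325  
Furniture   | 824.79    
Kitchen     | 1143.155  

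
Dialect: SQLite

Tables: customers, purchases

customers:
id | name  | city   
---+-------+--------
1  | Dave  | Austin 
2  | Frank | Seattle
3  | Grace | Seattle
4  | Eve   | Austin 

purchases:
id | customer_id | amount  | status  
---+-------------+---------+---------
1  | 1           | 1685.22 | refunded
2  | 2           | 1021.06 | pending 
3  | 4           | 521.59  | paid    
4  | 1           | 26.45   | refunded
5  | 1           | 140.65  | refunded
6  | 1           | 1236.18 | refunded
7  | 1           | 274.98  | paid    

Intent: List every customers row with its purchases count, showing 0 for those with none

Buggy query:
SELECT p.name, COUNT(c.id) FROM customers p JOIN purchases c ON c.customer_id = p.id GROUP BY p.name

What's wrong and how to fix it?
Bug: INNER JOIN drops customers rows that have no matching purchases rows

Fix: Switch to LEFT JOIN to retain unmatched parent rows

Corrected query:
SELECT p.name, COUNT(c.id) FROM customers p LEFT JOIN purchases c ON c.customer_id = p.id GROUP BY p.name

Result:
name  | COUNT(c.id)
------+------------
Dave  | 5          
Eve   | 1          
Frank | 1          
Grace | 0          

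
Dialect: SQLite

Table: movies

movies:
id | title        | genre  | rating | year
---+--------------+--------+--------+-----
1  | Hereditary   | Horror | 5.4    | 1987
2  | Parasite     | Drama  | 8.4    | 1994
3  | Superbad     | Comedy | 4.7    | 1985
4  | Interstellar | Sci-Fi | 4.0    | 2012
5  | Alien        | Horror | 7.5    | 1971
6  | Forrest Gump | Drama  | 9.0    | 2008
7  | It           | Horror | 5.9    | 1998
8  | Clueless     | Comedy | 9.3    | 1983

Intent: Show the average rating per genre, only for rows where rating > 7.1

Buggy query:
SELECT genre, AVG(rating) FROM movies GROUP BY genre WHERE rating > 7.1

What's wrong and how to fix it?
Bug: WHERE cannot follow GROUP BY

Fix: Place WHERE between FROM and GROUP BY

Corrected query:
SELECT genre, AVG(rating) FROM movies WHERE rating > 7.1 GROUP BY genre

Result:
genre  | AVG(rating)
-------+------------
Comedy | 9.3        
Drama  | 8.7        
Horror | 7.5        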